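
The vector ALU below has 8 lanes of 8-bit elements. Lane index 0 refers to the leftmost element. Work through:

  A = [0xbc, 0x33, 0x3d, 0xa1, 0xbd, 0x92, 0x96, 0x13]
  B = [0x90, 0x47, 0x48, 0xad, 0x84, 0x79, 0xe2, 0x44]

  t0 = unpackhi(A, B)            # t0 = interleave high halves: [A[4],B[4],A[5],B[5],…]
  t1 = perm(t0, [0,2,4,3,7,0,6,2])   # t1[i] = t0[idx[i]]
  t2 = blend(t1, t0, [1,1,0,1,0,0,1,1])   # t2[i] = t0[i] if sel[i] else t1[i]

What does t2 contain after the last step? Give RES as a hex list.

RES = [0xbd, 0x84, 0x96, 0x79, 0x44, 0xbd, 0x13, 0x44]

→ t0 |bd|84|92|79|96|e2|13|44|
→ t1 |bd|92|96|79|44|bd|13|92|
→ t2 |bd|84|96|79|44|bd|13|44|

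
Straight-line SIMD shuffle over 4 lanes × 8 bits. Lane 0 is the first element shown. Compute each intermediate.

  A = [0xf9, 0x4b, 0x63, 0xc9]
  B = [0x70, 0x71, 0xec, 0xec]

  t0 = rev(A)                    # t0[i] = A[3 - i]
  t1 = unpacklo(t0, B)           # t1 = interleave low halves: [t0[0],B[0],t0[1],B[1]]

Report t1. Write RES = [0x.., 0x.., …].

RES = [0xc9, 0x70, 0x63, 0x71]

t0 = [0xc9, 0x63, 0x4b, 0xf9]
t1 = [0xc9, 0x70, 0x63, 0x71]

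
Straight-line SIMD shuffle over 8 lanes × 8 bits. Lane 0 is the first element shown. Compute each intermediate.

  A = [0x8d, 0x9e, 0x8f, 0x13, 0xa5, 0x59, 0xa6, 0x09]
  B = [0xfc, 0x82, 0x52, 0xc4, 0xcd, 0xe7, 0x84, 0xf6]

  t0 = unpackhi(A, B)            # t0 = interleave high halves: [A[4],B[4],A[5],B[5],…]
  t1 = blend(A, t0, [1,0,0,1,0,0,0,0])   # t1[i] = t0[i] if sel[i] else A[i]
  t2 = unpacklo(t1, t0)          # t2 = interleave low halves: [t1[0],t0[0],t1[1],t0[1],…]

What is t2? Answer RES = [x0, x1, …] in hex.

RES = [0xa5, 0xa5, 0x9e, 0xcd, 0x8f, 0x59, 0xe7, 0xe7]

  t0: a5 cd 59 e7 a6 84 09 f6
  t1: a5 9e 8f e7 a5 59 a6 09
  t2: a5 a5 9e cd 8f 59 e7 e7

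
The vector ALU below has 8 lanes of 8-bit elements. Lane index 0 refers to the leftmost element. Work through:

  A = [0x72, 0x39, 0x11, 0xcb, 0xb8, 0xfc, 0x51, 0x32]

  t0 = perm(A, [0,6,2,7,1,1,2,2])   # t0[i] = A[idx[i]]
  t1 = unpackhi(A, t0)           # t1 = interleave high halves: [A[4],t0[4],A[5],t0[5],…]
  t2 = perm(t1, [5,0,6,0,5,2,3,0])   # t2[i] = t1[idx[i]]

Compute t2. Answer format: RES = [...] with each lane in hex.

RES = [ 0x11  0xb8  0x32  0xb8  0x11  0xfc  0x39  0xb8 ]

  t0: 72 51 11 32 39 39 11 11
  t1: b8 39 fc 39 51 11 32 11
  t2: 11 b8 32 b8 11 fc 39 b8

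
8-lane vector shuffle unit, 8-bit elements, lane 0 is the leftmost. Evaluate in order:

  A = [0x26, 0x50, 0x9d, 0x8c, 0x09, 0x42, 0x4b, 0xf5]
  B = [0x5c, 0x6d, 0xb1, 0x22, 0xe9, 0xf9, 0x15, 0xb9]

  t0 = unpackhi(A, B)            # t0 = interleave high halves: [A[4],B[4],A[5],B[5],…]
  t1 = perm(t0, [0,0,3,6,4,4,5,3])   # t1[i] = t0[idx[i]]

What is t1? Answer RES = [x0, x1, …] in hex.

RES = [0x09, 0x09, 0xf9, 0xf5, 0x4b, 0x4b, 0x15, 0xf9]

  t0: 09 e9 42 f9 4b 15 f5 b9
  t1: 09 09 f9 f5 4b 4b 15 f9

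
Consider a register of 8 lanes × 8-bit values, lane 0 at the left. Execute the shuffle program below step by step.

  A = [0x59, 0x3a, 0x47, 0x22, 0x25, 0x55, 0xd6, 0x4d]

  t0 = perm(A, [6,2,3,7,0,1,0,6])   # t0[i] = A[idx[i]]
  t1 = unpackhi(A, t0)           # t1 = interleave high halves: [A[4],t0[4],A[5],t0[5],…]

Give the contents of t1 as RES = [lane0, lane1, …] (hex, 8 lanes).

RES = [0x25, 0x59, 0x55, 0x3a, 0xd6, 0x59, 0x4d, 0xd6]

→ t0 |d6|47|22|4d|59|3a|59|d6|
→ t1 |25|59|55|3a|d6|59|4d|d6|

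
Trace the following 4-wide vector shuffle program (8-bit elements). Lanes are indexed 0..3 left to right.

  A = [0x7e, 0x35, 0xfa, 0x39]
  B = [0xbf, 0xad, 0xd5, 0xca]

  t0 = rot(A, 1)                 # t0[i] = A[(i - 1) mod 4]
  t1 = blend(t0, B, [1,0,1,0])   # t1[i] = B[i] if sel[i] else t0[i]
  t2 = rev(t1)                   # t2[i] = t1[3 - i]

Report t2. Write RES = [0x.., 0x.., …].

  t0: 39 7e 35 fa
  t1: bf 7e d5 fa
  t2: fa d5 7e bf

RES = [ 0xfa  0xd5  0x7e  0xbf ]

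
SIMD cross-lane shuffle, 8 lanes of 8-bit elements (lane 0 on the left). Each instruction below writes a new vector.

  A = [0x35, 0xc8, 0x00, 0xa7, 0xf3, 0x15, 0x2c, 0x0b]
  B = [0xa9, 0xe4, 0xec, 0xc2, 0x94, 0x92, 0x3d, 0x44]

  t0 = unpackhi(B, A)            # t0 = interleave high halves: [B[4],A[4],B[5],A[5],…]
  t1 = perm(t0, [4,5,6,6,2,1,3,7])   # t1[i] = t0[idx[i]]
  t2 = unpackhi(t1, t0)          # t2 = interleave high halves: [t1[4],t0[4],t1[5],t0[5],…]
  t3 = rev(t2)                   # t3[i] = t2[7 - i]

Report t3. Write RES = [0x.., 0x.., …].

t0 = [0x94, 0xf3, 0x92, 0x15, 0x3d, 0x2c, 0x44, 0x0b]
t1 = [0x3d, 0x2c, 0x44, 0x44, 0x92, 0xf3, 0x15, 0x0b]
t2 = [0x92, 0x3d, 0xf3, 0x2c, 0x15, 0x44, 0x0b, 0x0b]
t3 = [0x0b, 0x0b, 0x44, 0x15, 0x2c, 0xf3, 0x3d, 0x92]

RES = [0x0b, 0x0b, 0x44, 0x15, 0x2c, 0xf3, 0x3d, 0x92]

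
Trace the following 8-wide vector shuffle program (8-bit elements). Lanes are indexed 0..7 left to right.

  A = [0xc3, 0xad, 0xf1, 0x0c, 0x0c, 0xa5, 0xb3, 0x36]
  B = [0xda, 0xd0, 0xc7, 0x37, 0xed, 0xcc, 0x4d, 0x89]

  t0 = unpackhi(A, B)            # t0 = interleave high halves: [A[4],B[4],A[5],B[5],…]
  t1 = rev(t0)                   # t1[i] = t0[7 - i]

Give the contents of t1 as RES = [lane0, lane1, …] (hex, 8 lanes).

RES = [0x89, 0x36, 0x4d, 0xb3, 0xcc, 0xa5, 0xed, 0x0c]

t0 = [0x0c, 0xed, 0xa5, 0xcc, 0xb3, 0x4d, 0x36, 0x89]
t1 = [0x89, 0x36, 0x4d, 0xb3, 0xcc, 0xa5, 0xed, 0x0c]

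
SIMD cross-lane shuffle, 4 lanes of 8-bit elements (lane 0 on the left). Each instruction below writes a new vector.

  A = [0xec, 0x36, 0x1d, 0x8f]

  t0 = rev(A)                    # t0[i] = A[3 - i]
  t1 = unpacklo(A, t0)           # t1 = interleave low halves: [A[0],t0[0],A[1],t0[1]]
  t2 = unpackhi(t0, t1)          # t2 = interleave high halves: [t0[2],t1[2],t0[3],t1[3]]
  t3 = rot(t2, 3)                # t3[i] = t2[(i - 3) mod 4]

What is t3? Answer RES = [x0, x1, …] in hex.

RES = [ 0x36  0xec  0x1d  0x36 ]

→ t0 |8f|1d|36|ec|
→ t1 |ec|8f|36|1d|
→ t2 |36|36|ec|1d|
→ t3 |36|ec|1d|36|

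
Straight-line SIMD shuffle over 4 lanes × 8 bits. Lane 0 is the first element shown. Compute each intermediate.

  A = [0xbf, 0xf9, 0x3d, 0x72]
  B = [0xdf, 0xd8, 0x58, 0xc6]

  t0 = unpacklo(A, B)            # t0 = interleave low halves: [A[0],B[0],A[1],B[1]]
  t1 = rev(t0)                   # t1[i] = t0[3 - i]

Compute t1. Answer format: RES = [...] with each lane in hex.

RES = [0xd8, 0xf9, 0xdf, 0xbf]

t0 = [0xbf, 0xdf, 0xf9, 0xd8]
t1 = [0xd8, 0xf9, 0xdf, 0xbf]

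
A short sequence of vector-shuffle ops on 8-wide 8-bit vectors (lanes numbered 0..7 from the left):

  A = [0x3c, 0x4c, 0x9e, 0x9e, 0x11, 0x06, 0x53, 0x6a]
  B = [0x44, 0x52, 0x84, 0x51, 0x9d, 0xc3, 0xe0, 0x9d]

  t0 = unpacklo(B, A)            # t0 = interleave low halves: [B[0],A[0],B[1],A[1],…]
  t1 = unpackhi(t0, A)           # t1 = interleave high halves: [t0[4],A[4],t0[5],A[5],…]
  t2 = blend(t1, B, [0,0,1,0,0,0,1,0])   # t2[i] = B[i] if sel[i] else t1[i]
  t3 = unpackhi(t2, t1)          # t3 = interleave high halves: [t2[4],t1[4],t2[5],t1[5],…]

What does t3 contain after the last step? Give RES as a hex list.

t0 = [0x44, 0x3c, 0x52, 0x4c, 0x84, 0x9e, 0x51, 0x9e]
t1 = [0x84, 0x11, 0x9e, 0x06, 0x51, 0x53, 0x9e, 0x6a]
t2 = [0x84, 0x11, 0x84, 0x06, 0x51, 0x53, 0xe0, 0x6a]
t3 = [0x51, 0x51, 0x53, 0x53, 0xe0, 0x9e, 0x6a, 0x6a]

RES = [ 0x51  0x51  0x53  0x53  0xe0  0x9e  0x6a  0x6a ]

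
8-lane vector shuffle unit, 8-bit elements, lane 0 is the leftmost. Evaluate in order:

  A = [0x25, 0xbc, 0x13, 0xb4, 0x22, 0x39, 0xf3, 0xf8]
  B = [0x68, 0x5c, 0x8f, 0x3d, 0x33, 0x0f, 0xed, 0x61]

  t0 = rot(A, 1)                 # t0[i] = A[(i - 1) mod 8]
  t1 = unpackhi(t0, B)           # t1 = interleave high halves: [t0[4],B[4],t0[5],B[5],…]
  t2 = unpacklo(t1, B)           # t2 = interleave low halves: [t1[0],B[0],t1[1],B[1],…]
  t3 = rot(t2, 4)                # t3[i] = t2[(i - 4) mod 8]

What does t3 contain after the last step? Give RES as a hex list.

RES = [ 0x22  0x8f  0x0f  0x3d  0xb4  0x68  0x33  0x5c ]

t0 = [0xf8, 0x25, 0xbc, 0x13, 0xb4, 0x22, 0x39, 0xf3]
t1 = [0xb4, 0x33, 0x22, 0x0f, 0x39, 0xed, 0xf3, 0x61]
t2 = [0xb4, 0x68, 0x33, 0x5c, 0x22, 0x8f, 0x0f, 0x3d]
t3 = [0x22, 0x8f, 0x0f, 0x3d, 0xb4, 0x68, 0x33, 0x5c]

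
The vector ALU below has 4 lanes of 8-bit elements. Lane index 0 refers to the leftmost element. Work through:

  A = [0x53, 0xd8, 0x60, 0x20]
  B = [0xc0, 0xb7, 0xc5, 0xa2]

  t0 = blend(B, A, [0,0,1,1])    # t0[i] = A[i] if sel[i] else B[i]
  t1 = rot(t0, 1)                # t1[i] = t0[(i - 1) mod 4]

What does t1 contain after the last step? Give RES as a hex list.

RES = [ 0x20  0xc0  0xb7  0x60 ]

  t0: c0 b7 60 20
  t1: 20 c0 b7 60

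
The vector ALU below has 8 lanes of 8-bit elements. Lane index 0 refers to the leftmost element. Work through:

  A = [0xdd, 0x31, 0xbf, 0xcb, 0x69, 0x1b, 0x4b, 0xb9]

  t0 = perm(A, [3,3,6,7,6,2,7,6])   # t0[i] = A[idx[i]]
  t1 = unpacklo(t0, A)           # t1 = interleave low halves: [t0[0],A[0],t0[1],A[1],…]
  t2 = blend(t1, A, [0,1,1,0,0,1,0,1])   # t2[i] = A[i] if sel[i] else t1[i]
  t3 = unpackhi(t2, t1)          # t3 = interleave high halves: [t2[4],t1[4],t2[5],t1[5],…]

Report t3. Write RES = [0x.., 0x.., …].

t0 = [0xcb, 0xcb, 0x4b, 0xb9, 0x4b, 0xbf, 0xb9, 0x4b]
t1 = [0xcb, 0xdd, 0xcb, 0x31, 0x4b, 0xbf, 0xb9, 0xcb]
t2 = [0xcb, 0x31, 0xbf, 0x31, 0x4b, 0x1b, 0xb9, 0xb9]
t3 = [0x4b, 0x4b, 0x1b, 0xbf, 0xb9, 0xb9, 0xb9, 0xcb]

RES = [ 0x4b  0x4b  0x1b  0xbf  0xb9  0xb9  0xb9  0xcb ]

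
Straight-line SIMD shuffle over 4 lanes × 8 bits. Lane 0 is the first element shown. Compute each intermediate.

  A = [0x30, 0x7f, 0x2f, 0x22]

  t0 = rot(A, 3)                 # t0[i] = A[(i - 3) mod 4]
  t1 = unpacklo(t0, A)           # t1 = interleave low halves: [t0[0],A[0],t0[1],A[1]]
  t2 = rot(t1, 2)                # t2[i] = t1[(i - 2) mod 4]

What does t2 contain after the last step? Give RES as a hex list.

t0 = [0x7f, 0x2f, 0x22, 0x30]
t1 = [0x7f, 0x30, 0x2f, 0x7f]
t2 = [0x2f, 0x7f, 0x7f, 0x30]

RES = [ 0x2f  0x7f  0x7f  0x30 ]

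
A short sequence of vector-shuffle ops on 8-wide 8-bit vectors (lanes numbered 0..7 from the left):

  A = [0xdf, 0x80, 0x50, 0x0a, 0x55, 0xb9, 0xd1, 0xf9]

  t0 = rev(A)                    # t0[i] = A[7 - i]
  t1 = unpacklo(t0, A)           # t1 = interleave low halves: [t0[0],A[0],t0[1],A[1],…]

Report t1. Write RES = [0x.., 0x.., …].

RES = [0xf9, 0xdf, 0xd1, 0x80, 0xb9, 0x50, 0x55, 0x0a]

t0 = [0xf9, 0xd1, 0xb9, 0x55, 0x0a, 0x50, 0x80, 0xdf]
t1 = [0xf9, 0xdf, 0xd1, 0x80, 0xb9, 0x50, 0x55, 0x0a]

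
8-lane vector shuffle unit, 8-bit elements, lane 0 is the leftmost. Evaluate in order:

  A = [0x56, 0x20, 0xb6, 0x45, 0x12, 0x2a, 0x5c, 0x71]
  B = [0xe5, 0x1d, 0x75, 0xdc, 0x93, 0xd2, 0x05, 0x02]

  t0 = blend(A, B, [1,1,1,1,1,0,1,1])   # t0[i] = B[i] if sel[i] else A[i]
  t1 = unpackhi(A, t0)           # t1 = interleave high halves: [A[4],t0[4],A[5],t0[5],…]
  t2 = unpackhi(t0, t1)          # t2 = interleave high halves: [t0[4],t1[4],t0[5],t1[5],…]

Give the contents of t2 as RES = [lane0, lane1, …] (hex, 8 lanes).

RES = [0x93, 0x5c, 0x2a, 0x05, 0x05, 0x71, 0x02, 0x02]

→ t0 |e5|1d|75|dc|93|2a|05|02|
→ t1 |12|93|2a|2a|5c|05|71|02|
→ t2 |93|5c|2a|05|05|71|02|02|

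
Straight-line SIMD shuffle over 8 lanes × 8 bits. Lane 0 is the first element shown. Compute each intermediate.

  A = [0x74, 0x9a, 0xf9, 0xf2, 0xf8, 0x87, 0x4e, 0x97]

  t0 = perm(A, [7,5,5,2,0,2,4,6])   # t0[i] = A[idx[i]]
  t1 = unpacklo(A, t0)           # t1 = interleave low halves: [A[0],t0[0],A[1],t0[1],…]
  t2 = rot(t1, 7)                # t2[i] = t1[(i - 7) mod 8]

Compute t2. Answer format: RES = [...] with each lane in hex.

RES = [0x97, 0x9a, 0x87, 0xf9, 0x87, 0xf2, 0xf9, 0x74]

→ t0 |97|87|87|f9|74|f9|f8|4e|
→ t1 |74|97|9a|87|f9|87|f2|f9|
→ t2 |97|9a|87|f9|87|f2|f9|74|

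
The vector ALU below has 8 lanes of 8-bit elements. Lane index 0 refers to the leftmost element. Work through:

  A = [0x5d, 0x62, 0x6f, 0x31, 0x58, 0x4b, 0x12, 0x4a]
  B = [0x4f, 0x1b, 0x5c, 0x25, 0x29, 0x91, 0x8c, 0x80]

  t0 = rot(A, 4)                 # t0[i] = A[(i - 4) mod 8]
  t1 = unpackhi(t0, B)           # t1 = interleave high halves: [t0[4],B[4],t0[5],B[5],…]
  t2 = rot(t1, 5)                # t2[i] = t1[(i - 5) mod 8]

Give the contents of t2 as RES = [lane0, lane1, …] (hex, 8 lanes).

→ t0 |58|4b|12|4a|5d|62|6f|31|
→ t1 |5d|29|62|91|6f|8c|31|80|
→ t2 |91|6f|8c|31|80|5d|29|62|

RES = [ 0x91  0x6f  0x8c  0x31  0x80  0x5d  0x29  0x62 ]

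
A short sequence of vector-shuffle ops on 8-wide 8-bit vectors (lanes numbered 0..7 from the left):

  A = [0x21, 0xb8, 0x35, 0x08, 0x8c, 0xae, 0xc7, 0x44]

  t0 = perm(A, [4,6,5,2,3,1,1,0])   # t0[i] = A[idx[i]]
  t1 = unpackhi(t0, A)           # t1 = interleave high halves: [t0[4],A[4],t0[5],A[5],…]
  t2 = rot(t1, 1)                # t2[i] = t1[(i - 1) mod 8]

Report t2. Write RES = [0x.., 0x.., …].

RES = [ 0x44  0x08  0x8c  0xb8  0xae  0xb8  0xc7  0x21 ]

  t0: 8c c7 ae 35 08 b8 b8 21
  t1: 08 8c b8 ae b8 c7 21 44
  t2: 44 08 8c b8 ae b8 c7 21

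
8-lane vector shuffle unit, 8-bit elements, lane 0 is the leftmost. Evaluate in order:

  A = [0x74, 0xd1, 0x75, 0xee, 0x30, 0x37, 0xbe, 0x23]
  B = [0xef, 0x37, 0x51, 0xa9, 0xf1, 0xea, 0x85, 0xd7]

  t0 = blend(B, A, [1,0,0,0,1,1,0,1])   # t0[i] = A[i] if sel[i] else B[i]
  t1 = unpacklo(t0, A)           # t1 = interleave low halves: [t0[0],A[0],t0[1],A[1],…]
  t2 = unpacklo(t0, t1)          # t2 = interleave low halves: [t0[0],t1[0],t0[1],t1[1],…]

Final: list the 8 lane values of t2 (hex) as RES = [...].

RES = [0x74, 0x74, 0x37, 0x74, 0x51, 0x37, 0xa9, 0xd1]

t0 = [0x74, 0x37, 0x51, 0xa9, 0x30, 0x37, 0x85, 0x23]
t1 = [0x74, 0x74, 0x37, 0xd1, 0x51, 0x75, 0xa9, 0xee]
t2 = [0x74, 0x74, 0x37, 0x74, 0x51, 0x37, 0xa9, 0xd1]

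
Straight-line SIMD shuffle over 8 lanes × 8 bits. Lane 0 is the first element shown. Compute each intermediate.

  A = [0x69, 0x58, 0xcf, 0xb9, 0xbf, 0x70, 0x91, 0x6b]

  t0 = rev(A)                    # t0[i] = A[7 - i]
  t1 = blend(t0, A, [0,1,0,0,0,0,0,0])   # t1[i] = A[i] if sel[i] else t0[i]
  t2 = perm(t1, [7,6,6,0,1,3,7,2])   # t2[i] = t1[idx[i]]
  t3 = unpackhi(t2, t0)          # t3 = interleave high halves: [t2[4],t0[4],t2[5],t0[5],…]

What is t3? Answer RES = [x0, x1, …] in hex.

t0 = [0x6b, 0x91, 0x70, 0xbf, 0xb9, 0xcf, 0x58, 0x69]
t1 = [0x6b, 0x58, 0x70, 0xbf, 0xb9, 0xcf, 0x58, 0x69]
t2 = [0x69, 0x58, 0x58, 0x6b, 0x58, 0xbf, 0x69, 0x70]
t3 = [0x58, 0xb9, 0xbf, 0xcf, 0x69, 0x58, 0x70, 0x69]

RES = [ 0x58  0xb9  0xbf  0xcf  0x69  0x58  0x70  0x69 ]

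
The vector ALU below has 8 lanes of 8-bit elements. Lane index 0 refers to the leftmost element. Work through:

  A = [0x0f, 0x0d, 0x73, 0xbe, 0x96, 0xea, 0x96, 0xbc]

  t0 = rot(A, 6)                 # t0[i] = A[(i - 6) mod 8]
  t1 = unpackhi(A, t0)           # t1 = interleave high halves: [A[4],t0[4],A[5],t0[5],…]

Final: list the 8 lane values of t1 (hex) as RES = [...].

RES = [0x96, 0x96, 0xea, 0xbc, 0x96, 0x0f, 0xbc, 0x0d]

t0 = [0x73, 0xbe, 0x96, 0xea, 0x96, 0xbc, 0x0f, 0x0d]
t1 = [0x96, 0x96, 0xea, 0xbc, 0x96, 0x0f, 0xbc, 0x0d]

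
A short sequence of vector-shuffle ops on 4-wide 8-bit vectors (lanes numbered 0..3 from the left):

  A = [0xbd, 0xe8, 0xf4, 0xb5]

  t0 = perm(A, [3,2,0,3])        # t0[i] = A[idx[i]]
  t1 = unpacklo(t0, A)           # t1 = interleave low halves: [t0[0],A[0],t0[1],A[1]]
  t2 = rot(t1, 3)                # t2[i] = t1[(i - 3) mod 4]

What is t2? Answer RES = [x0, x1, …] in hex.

RES = [0xbd, 0xf4, 0xe8, 0xb5]

→ t0 |b5|f4|bd|b5|
→ t1 |b5|bd|f4|e8|
→ t2 |bd|f4|e8|b5|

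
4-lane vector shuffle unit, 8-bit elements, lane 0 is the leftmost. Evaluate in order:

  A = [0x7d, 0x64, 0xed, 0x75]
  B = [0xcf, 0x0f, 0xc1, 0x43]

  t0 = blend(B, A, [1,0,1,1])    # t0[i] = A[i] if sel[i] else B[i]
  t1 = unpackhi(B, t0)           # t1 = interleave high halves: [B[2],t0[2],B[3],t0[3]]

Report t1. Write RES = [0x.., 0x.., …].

  t0: 7d 0f ed 75
  t1: c1 ed 43 75

RES = [0xc1, 0xed, 0x43, 0x75]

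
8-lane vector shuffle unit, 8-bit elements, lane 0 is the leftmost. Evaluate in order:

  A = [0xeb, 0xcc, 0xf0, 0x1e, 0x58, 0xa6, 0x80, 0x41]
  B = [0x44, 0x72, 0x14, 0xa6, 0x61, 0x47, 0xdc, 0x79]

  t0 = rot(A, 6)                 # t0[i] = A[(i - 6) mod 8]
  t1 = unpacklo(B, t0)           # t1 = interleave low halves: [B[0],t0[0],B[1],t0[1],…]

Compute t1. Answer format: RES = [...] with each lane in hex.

RES = [ 0x44  0xf0  0x72  0x1e  0x14  0x58  0xa6  0xa6 ]

→ t0 |f0|1e|58|a6|80|41|eb|cc|
→ t1 |44|f0|72|1e|14|58|a6|a6|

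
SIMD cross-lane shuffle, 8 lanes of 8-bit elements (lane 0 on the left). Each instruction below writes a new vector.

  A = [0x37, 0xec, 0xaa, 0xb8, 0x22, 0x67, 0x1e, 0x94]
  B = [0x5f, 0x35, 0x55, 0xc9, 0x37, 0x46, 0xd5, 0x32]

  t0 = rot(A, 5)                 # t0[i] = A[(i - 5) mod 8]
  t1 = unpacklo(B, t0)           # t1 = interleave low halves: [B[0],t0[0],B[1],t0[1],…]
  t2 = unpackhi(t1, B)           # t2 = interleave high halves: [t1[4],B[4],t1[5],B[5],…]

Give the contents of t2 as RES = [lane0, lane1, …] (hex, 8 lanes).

→ t0 |b8|22|67|1e|94|37|ec|aa|
→ t1 |5f|b8|35|22|55|67|c9|1e|
→ t2 |55|37|67|46|c9|d5|1e|32|

RES = [0x55, 0x37, 0x67, 0x46, 0xc9, 0xd5, 0x1e, 0x32]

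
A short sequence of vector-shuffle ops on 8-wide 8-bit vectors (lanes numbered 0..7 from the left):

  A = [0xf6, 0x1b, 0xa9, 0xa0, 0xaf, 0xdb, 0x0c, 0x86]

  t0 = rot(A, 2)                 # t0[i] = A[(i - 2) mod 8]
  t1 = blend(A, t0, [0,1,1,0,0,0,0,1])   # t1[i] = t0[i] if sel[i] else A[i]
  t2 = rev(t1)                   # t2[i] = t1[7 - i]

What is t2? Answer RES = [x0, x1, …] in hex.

t0 = [0x0c, 0x86, 0xf6, 0x1b, 0xa9, 0xa0, 0xaf, 0xdb]
t1 = [0xf6, 0x86, 0xf6, 0xa0, 0xaf, 0xdb, 0x0c, 0xdb]
t2 = [0xdb, 0x0c, 0xdb, 0xaf, 0xa0, 0xf6, 0x86, 0xf6]

RES = [ 0xdb  0x0c  0xdb  0xaf  0xa0  0xf6  0x86  0xf6 ]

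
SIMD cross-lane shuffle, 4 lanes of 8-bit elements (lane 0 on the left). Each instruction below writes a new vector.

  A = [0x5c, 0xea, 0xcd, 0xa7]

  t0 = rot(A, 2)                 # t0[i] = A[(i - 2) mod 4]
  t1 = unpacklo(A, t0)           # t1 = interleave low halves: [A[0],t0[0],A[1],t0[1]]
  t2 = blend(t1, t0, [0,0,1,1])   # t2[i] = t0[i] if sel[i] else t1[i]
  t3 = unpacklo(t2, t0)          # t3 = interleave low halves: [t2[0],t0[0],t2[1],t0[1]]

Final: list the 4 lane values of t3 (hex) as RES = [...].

t0 = [0xcd, 0xa7, 0x5c, 0xea]
t1 = [0x5c, 0xcd, 0xea, 0xa7]
t2 = [0x5c, 0xcd, 0x5c, 0xea]
t3 = [0x5c, 0xcd, 0xcd, 0xa7]

RES = [ 0x5c  0xcd  0xcd  0xa7 ]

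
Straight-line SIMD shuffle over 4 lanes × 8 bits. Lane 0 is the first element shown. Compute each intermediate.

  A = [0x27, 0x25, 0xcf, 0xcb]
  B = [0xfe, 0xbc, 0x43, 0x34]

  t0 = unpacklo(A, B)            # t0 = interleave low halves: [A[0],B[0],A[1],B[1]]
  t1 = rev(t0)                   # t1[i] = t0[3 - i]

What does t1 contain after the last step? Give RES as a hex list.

RES = [0xbc, 0x25, 0xfe, 0x27]

t0 = [0x27, 0xfe, 0x25, 0xbc]
t1 = [0xbc, 0x25, 0xfe, 0x27]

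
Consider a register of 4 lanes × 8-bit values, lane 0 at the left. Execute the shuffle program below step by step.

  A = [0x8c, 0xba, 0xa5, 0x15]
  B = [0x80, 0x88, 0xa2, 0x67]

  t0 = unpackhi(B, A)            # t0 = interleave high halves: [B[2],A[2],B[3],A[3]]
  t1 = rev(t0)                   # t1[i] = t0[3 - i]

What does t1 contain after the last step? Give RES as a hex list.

RES = [ 0x15  0x67  0xa5  0xa2 ]

  t0: a2 a5 67 15
  t1: 15 67 a5 a2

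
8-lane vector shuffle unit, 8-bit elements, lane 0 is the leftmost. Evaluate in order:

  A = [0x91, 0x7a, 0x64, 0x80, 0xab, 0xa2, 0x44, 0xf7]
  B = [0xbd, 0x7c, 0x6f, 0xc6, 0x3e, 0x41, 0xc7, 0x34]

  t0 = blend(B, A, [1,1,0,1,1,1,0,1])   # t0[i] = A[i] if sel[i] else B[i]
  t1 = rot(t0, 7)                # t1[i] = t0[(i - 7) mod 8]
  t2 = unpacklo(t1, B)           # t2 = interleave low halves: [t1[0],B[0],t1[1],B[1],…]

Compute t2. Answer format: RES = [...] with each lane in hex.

RES = [0x7a, 0xbd, 0x6f, 0x7c, 0x80, 0x6f, 0xab, 0xc6]

t0 = [0x91, 0x7a, 0x6f, 0x80, 0xab, 0xa2, 0xc7, 0xf7]
t1 = [0x7a, 0x6f, 0x80, 0xab, 0xa2, 0xc7, 0xf7, 0x91]
t2 = [0x7a, 0xbd, 0x6f, 0x7c, 0x80, 0x6f, 0xab, 0xc6]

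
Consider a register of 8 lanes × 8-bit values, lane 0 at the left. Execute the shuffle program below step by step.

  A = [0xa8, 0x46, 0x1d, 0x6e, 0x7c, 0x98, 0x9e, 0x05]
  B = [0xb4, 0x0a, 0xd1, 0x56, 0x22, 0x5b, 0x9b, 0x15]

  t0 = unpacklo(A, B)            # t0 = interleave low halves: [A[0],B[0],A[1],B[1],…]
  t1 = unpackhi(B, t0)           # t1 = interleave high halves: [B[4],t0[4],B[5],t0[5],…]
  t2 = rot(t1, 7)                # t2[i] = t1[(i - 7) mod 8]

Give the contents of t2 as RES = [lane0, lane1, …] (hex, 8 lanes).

RES = [0x1d, 0x5b, 0xd1, 0x9b, 0x6e, 0x15, 0x56, 0x22]

  t0: a8 b4 46 0a 1d d1 6e 56
  t1: 22 1d 5b d1 9b 6e 15 56
  t2: 1d 5b d1 9b 6e 15 56 22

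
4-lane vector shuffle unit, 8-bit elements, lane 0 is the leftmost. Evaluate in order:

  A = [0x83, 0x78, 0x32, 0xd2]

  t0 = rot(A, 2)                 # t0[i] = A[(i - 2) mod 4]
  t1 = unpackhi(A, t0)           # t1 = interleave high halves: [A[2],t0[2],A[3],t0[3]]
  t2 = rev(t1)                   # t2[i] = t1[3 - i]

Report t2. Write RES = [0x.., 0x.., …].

→ t0 |32|d2|83|78|
→ t1 |32|83|d2|78|
→ t2 |78|d2|83|32|

RES = [ 0x78  0xd2  0x83  0x32 ]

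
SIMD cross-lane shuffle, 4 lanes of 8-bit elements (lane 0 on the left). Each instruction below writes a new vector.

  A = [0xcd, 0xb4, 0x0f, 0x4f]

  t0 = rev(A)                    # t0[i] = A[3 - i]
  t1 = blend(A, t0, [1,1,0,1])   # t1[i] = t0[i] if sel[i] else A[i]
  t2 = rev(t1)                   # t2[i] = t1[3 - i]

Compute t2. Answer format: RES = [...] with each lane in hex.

→ t0 |4f|0f|b4|cd|
→ t1 |4f|0f|0f|cd|
→ t2 |cd|0f|0f|4f|

RES = [0xcd, 0x0f, 0x0f, 0x4f]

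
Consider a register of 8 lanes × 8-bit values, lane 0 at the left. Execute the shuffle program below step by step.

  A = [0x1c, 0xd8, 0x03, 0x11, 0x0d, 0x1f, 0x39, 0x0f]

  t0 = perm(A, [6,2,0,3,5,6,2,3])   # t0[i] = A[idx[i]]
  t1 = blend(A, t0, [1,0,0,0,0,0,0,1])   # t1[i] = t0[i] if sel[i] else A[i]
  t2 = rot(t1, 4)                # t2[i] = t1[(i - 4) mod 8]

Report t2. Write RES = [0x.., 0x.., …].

→ t0 |39|03|1c|11|1f|39|03|11|
→ t1 |39|d8|03|11|0d|1f|39|11|
→ t2 |0d|1f|39|11|39|d8|03|11|

RES = [ 0x0d  0x1f  0x39  0x11  0x39  0xd8  0x03  0x11 ]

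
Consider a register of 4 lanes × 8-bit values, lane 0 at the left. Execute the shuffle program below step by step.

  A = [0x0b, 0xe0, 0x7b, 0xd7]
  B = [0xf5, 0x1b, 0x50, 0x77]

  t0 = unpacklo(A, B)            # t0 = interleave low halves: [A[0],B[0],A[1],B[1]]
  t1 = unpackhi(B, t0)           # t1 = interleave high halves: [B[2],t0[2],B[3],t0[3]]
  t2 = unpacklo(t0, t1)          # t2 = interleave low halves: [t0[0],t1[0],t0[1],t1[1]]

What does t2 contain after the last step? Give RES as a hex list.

→ t0 |0b|f5|e0|1b|
→ t1 |50|e0|77|1b|
→ t2 |0b|50|f5|e0|

RES = [0x0b, 0x50, 0xf5, 0xe0]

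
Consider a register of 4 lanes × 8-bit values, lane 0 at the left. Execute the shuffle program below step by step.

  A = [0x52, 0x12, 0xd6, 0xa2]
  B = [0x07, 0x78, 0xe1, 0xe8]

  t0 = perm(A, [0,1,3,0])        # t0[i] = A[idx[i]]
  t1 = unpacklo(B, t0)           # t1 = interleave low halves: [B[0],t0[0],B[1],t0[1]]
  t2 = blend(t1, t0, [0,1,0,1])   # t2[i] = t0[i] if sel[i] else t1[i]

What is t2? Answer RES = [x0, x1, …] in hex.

t0 = [0x52, 0x12, 0xa2, 0x52]
t1 = [0x07, 0x52, 0x78, 0x12]
t2 = [0x07, 0x12, 0x78, 0x52]

RES = [ 0x07  0x12  0x78  0x52 ]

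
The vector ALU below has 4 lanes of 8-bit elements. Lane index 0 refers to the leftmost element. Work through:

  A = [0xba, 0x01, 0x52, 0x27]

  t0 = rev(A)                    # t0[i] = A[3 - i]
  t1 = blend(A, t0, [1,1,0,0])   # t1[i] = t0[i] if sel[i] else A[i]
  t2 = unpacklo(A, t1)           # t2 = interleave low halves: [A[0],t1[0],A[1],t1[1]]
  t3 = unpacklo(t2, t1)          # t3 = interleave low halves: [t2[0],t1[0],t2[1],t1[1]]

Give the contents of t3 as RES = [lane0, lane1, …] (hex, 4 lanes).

t0 = [0x27, 0x52, 0x01, 0xba]
t1 = [0x27, 0x52, 0x52, 0x27]
t2 = [0xba, 0x27, 0x01, 0x52]
t3 = [0xba, 0x27, 0x27, 0x52]

RES = [ 0xba  0x27  0x27  0x52 ]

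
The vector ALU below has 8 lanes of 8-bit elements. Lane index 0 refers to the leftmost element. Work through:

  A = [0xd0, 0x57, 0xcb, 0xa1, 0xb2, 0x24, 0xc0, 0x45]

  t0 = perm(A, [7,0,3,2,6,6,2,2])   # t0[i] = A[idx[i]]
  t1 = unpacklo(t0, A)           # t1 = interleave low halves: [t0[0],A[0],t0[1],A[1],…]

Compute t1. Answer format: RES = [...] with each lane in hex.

RES = [0x45, 0xd0, 0xd0, 0x57, 0xa1, 0xcb, 0xcb, 0xa1]

t0 = [0x45, 0xd0, 0xa1, 0xcb, 0xc0, 0xc0, 0xcb, 0xcb]
t1 = [0x45, 0xd0, 0xd0, 0x57, 0xa1, 0xcb, 0xcb, 0xa1]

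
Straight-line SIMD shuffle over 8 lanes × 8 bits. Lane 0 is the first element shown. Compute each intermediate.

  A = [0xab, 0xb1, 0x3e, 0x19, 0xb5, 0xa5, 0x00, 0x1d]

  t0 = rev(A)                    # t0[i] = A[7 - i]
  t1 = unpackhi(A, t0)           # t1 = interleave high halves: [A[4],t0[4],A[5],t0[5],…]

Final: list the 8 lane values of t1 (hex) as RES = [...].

→ t0 |1d|00|a5|b5|19|3e|b1|ab|
→ t1 |b5|19|a5|3e|00|b1|1d|ab|

RES = [0xb5, 0x19, 0xa5, 0x3e, 0x00, 0xb1, 0x1d, 0xab]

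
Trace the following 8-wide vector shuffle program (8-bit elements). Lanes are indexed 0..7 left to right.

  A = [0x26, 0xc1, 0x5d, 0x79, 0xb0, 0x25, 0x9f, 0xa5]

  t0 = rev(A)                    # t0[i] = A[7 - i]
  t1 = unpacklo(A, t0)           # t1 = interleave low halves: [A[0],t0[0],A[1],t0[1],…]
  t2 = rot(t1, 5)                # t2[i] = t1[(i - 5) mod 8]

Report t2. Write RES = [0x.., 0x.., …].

RES = [0x9f, 0x5d, 0x25, 0x79, 0xb0, 0x26, 0xa5, 0xc1]

t0 = [0xa5, 0x9f, 0x25, 0xb0, 0x79, 0x5d, 0xc1, 0x26]
t1 = [0x26, 0xa5, 0xc1, 0x9f, 0x5d, 0x25, 0x79, 0xb0]
t2 = [0x9f, 0x5d, 0x25, 0x79, 0xb0, 0x26, 0xa5, 0xc1]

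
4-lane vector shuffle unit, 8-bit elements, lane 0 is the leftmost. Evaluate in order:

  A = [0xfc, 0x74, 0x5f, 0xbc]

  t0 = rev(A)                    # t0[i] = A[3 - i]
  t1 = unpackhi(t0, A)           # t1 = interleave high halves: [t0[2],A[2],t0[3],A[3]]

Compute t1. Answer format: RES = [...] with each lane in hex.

t0 = [0xbc, 0x5f, 0x74, 0xfc]
t1 = [0x74, 0x5f, 0xfc, 0xbc]

RES = [0x74, 0x5f, 0xfc, 0xbc]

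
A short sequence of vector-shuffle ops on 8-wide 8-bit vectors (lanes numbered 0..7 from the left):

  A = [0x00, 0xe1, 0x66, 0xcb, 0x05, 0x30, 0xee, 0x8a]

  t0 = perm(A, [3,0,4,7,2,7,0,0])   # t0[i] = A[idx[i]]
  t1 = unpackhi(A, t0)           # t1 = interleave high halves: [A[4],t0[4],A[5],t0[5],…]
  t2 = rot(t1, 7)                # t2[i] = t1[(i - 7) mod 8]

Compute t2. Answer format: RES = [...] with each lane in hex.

  t0: cb 00 05 8a 66 8a 00 00
  t1: 05 66 30 8a ee 00 8a 00
  t2: 66 30 8a ee 00 8a 00 05

RES = [ 0x66  0x30  0x8a  0xee  0x00  0x8a  0x00  0x05 ]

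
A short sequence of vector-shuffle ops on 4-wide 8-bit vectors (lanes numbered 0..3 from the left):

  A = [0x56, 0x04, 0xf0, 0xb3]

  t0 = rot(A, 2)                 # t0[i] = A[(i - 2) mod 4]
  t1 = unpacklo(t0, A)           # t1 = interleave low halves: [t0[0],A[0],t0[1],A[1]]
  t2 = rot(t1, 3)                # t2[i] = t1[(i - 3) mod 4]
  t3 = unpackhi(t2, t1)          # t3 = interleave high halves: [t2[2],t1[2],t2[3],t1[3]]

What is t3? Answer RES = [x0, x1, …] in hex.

RES = [0x04, 0xb3, 0xf0, 0x04]

  t0: f0 b3 56 04
  t1: f0 56 b3 04
  t2: 56 b3 04 f0
  t3: 04 b3 f0 04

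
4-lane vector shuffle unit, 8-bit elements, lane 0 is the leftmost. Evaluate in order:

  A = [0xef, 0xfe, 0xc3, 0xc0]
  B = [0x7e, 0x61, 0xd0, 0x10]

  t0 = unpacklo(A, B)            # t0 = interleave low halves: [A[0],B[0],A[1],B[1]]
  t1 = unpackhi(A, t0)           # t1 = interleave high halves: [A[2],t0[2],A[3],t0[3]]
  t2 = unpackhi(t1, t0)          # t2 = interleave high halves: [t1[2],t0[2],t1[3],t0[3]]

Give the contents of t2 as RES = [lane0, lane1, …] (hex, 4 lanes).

→ t0 |ef|7e|fe|61|
→ t1 |c3|fe|c0|61|
→ t2 |c0|fe|61|61|

RES = [ 0xc0  0xfe  0x61  0x61 ]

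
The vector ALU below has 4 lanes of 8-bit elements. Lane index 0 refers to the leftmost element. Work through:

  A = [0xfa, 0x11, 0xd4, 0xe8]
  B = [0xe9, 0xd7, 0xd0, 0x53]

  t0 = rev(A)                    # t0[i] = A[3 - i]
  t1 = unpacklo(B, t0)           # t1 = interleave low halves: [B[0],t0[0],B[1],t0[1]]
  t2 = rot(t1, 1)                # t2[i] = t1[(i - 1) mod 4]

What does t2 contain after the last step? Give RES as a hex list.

  t0: e8 d4 11 fa
  t1: e9 e8 d7 d4
  t2: d4 e9 e8 d7

RES = [0xd4, 0xe9, 0xe8, 0xd7]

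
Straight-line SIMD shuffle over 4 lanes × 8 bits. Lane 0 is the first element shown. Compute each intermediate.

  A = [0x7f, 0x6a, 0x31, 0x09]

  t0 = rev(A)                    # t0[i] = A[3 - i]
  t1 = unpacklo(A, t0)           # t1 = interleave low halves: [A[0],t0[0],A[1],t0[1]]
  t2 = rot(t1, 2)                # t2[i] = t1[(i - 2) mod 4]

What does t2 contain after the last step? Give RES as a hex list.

RES = [ 0x6a  0x31  0x7f  0x09 ]

→ t0 |09|31|6a|7f|
→ t1 |7f|09|6a|31|
→ t2 |6a|31|7f|09|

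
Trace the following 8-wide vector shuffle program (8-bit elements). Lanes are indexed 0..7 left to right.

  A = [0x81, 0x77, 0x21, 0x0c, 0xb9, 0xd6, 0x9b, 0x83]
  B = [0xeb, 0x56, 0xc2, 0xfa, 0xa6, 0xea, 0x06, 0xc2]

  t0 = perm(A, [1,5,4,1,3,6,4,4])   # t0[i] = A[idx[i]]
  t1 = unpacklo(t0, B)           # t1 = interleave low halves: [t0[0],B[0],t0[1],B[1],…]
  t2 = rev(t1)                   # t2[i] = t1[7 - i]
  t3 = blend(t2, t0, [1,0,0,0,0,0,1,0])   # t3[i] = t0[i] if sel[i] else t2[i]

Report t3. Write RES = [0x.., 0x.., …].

RES = [0x77, 0x77, 0xc2, 0xb9, 0x56, 0xd6, 0xb9, 0x77]

→ t0 |77|d6|b9|77|0c|9b|b9|b9|
→ t1 |77|eb|d6|56|b9|c2|77|fa|
→ t2 |fa|77|c2|b9|56|d6|eb|77|
→ t3 |77|77|c2|b9|56|d6|b9|77|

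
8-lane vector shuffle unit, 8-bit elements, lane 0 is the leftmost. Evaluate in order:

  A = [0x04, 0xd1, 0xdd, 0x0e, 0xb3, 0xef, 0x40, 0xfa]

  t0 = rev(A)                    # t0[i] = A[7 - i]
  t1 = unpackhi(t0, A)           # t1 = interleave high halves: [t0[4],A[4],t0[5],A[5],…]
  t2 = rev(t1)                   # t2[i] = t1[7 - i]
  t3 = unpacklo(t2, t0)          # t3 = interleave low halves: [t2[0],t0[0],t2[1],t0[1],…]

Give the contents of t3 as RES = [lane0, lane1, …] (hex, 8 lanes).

RES = [0xfa, 0xfa, 0x04, 0x40, 0x40, 0xef, 0xd1, 0xb3]

→ t0 |fa|40|ef|b3|0e|dd|d1|04|
→ t1 |0e|b3|dd|ef|d1|40|04|fa|
→ t2 |fa|04|40|d1|ef|dd|b3|0e|
→ t3 |fa|fa|04|40|40|ef|d1|b3|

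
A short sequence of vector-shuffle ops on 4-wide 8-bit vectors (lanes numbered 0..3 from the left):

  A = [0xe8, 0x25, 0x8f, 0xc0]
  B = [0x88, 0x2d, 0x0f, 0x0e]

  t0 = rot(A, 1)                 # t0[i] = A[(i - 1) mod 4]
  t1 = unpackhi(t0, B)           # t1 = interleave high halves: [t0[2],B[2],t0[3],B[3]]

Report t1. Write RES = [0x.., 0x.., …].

RES = [ 0x25  0x0f  0x8f  0x0e ]

→ t0 |c0|e8|25|8f|
→ t1 |25|0f|8f|0e|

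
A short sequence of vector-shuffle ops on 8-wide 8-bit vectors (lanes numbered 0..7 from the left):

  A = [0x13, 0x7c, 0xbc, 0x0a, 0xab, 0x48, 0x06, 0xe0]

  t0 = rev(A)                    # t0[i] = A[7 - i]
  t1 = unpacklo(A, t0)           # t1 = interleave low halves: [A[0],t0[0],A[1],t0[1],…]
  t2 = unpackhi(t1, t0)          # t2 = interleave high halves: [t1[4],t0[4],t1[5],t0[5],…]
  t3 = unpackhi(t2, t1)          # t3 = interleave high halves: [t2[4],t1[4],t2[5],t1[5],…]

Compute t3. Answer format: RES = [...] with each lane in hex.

  t0: e0 06 48 ab 0a bc 7c 13
  t1: 13 e0 7c 06 bc 48 0a ab
  t2: bc 0a 48 bc 0a 7c ab 13
  t3: 0a bc 7c 48 ab 0a 13 ab

RES = [0x0a, 0xbc, 0x7c, 0x48, 0xab, 0x0a, 0x13, 0xab]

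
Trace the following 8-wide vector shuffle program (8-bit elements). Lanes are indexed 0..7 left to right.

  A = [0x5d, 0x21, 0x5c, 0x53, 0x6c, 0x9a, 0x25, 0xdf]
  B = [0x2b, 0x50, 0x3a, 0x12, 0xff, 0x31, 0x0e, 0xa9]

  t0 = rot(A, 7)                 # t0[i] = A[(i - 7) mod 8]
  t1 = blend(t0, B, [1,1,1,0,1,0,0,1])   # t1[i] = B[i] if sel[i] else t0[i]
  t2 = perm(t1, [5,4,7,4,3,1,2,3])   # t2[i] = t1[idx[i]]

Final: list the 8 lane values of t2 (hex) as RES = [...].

RES = [ 0x25  0xff  0xa9  0xff  0x6c  0x50  0x3a  0x6c ]

  t0: 21 5c 53 6c 9a 25 df 5d
  t1: 2b 50 3a 6c ff 25 df a9
  t2: 25 ff a9 ff 6c 50 3a 6c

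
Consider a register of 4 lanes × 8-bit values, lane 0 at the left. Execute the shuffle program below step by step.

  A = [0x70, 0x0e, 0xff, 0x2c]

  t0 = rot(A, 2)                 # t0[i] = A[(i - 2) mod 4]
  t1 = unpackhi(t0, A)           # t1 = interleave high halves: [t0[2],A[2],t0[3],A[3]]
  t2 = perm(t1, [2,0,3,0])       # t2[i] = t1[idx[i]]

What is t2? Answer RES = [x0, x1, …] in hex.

  t0: ff 2c 70 0e
  t1: 70 ff 0e 2c
  t2: 0e 70 2c 70

RES = [ 0x0e  0x70  0x2c  0x70 ]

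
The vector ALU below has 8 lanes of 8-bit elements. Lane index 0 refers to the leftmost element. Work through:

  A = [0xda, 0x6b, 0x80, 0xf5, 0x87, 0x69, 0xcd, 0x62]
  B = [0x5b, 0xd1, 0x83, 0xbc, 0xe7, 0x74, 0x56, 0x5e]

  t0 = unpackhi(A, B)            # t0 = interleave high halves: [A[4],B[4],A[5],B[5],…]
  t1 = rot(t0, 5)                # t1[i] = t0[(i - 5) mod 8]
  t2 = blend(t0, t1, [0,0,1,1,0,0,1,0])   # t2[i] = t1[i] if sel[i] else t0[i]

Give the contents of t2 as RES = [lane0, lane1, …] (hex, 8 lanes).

→ t0 |87|e7|69|74|cd|56|62|5e|
→ t1 |74|cd|56|62|5e|87|e7|69|
→ t2 |87|e7|56|62|cd|56|e7|5e|

RES = [0x87, 0xe7, 0x56, 0x62, 0xcd, 0x56, 0xe7, 0x5e]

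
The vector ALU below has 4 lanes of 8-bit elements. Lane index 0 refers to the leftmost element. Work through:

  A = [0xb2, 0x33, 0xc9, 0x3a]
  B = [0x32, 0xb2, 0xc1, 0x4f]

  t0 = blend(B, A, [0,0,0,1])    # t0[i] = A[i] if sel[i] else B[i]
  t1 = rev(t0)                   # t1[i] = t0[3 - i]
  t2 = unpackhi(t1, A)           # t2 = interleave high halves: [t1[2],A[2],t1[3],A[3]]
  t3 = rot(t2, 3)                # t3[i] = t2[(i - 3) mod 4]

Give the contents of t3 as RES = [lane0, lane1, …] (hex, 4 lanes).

  t0: 32 b2 c1 3a
  t1: 3a c1 b2 32
  t2: b2 c9 32 3a
  t3: c9 32 3a b2

RES = [0xc9, 0x32, 0x3a, 0xb2]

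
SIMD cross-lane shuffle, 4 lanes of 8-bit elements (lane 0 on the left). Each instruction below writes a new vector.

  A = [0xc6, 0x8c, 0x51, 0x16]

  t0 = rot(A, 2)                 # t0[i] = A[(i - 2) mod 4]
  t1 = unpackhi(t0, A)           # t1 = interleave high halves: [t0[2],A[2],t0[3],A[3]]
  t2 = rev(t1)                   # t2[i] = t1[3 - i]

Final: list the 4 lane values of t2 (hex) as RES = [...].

→ t0 |51|16|c6|8c|
→ t1 |c6|51|8c|16|
→ t2 |16|8c|51|c6|

RES = [0x16, 0x8c, 0x51, 0xc6]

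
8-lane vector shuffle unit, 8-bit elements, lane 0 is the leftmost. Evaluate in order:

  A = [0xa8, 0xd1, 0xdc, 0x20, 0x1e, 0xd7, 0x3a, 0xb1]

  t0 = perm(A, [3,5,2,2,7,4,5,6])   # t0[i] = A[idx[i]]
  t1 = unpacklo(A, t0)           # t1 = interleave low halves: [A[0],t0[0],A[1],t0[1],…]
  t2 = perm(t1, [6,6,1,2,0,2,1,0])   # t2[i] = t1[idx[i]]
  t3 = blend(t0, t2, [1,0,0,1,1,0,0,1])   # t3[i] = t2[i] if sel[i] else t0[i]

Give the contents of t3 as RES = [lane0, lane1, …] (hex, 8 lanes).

RES = [ 0x20  0xd7  0xdc  0xd1  0xa8  0x1e  0xd7  0xa8 ]

→ t0 |20|d7|dc|dc|b1|1e|d7|3a|
→ t1 |a8|20|d1|d7|dc|dc|20|dc|
→ t2 |20|20|20|d1|a8|d1|20|a8|
→ t3 |20|d7|dc|d1|a8|1e|d7|a8|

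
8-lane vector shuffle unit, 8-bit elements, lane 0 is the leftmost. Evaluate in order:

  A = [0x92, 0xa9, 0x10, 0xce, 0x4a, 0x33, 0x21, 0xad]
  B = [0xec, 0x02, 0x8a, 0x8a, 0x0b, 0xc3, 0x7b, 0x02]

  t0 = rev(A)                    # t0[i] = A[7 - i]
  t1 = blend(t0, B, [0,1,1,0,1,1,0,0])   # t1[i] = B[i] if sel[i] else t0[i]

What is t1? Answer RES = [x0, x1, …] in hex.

RES = [0xad, 0x02, 0x8a, 0x4a, 0x0b, 0xc3, 0xa9, 0x92]

  t0: ad 21 33 4a ce 10 a9 92
  t1: ad 02 8a 4a 0b c3 a9 92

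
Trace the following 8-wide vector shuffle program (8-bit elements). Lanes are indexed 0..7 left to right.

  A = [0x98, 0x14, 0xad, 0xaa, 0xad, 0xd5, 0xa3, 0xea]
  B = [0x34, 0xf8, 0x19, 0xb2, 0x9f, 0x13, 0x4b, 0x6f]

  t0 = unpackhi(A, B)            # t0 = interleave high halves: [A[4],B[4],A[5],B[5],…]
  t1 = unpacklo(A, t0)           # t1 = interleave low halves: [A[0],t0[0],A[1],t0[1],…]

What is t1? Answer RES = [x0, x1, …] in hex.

RES = [0x98, 0xad, 0x14, 0x9f, 0xad, 0xd5, 0xaa, 0x13]

t0 = [0xad, 0x9f, 0xd5, 0x13, 0xa3, 0x4b, 0xea, 0x6f]
t1 = [0x98, 0xad, 0x14, 0x9f, 0xad, 0xd5, 0xaa, 0x13]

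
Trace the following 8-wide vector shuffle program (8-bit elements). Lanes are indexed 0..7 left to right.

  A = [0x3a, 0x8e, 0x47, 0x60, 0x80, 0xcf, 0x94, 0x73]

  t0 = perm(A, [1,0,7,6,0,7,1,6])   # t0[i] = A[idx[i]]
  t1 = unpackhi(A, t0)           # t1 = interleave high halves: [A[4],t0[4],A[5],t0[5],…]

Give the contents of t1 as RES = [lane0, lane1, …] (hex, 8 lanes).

  t0: 8e 3a 73 94 3a 73 8e 94
  t1: 80 3a cf 73 94 8e 73 94

RES = [0x80, 0x3a, 0xcf, 0x73, 0x94, 0x8e, 0x73, 0x94]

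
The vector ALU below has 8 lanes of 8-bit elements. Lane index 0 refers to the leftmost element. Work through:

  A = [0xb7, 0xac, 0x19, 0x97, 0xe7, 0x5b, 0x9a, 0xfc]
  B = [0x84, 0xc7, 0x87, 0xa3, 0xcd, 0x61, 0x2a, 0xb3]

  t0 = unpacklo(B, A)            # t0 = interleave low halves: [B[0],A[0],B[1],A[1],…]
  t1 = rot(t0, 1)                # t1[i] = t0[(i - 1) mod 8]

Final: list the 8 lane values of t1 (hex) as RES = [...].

RES = [0x97, 0x84, 0xb7, 0xc7, 0xac, 0x87, 0x19, 0xa3]

  t0: 84 b7 c7 ac 87 19 a3 97
  t1: 97 84 b7 c7 ac 87 19 a3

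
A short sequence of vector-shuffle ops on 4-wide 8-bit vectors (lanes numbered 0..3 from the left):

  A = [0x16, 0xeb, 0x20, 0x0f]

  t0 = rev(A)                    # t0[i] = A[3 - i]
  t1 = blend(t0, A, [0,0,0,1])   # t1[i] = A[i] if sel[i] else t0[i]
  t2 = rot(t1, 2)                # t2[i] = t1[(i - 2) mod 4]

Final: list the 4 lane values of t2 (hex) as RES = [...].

t0 = [0x0f, 0x20, 0xeb, 0x16]
t1 = [0x0f, 0x20, 0xeb, 0x0f]
t2 = [0xeb, 0x0f, 0x0f, 0x20]

RES = [0xeb, 0x0f, 0x0f, 0x20]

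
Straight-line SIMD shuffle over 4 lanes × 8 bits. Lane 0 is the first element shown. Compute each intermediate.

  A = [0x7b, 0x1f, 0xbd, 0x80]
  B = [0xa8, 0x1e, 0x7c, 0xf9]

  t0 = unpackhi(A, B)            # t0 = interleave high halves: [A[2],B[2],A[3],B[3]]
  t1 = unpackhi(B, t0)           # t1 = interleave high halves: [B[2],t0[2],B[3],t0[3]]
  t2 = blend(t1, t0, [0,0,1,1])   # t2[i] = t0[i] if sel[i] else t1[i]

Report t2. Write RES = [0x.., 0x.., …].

RES = [0x7c, 0x80, 0x80, 0xf9]

→ t0 |bd|7c|80|f9|
→ t1 |7c|80|f9|f9|
→ t2 |7c|80|80|f9|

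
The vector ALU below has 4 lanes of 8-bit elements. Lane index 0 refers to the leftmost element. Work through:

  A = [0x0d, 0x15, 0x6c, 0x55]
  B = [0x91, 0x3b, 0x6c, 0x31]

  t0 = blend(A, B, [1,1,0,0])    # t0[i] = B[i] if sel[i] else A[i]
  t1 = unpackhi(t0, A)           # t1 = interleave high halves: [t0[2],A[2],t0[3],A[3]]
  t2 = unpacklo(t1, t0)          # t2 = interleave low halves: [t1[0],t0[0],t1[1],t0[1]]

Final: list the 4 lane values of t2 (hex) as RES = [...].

→ t0 |91|3b|6c|55|
→ t1 |6c|6c|55|55|
→ t2 |6c|91|6c|3b|

RES = [ 0x6c  0x91  0x6c  0x3b ]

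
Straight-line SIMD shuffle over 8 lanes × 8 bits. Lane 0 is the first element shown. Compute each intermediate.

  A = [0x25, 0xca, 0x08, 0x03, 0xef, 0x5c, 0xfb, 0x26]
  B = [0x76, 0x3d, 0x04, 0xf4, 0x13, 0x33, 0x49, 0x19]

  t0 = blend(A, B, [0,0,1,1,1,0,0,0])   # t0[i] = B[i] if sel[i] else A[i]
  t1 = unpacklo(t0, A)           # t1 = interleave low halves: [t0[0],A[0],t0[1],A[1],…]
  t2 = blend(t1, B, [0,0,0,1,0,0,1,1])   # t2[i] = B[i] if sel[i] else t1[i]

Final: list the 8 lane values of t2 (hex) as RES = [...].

RES = [ 0x25  0x25  0xca  0xf4  0x04  0x08  0x49  0x19 ]

→ t0 |25|ca|04|f4|13|5c|fb|26|
→ t1 |25|25|ca|ca|04|08|f4|03|
→ t2 |25|25|ca|f4|04|08|49|19|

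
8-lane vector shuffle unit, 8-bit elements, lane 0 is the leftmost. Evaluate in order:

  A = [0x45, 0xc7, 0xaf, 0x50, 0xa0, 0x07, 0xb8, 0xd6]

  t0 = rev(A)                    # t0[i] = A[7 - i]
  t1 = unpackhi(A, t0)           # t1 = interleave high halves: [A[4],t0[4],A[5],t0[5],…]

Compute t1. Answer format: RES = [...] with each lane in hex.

t0 = [0xd6, 0xb8, 0x07, 0xa0, 0x50, 0xaf, 0xc7, 0x45]
t1 = [0xa0, 0x50, 0x07, 0xaf, 0xb8, 0xc7, 0xd6, 0x45]

RES = [0xa0, 0x50, 0x07, 0xaf, 0xb8, 0xc7, 0xd6, 0x45]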